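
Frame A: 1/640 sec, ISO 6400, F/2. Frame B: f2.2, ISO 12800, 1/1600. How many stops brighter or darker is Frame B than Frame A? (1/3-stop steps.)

Aperture: f/2 → f/2.2 — 1/3 stop stopped down (darker).
Shutter speed: 1/640 → 1/800 → 1/1000 → 1/1250 → 1/1600 — 1 1/3 stops faster (darker).
ISO: 6400 → 8000 → 10000 → 12800 — 1 stop higher (brighter).
Net: −1/3 −1 1/3 +1 = −2/3 stops.

2/3 stop darker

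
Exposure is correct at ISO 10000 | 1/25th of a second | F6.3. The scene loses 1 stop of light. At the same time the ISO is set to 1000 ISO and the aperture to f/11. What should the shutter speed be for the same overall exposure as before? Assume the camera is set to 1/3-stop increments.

2.5 s

Scene light: 1 stop darker.
ISO: 10000 → 8000 → 6400 → 5000 → 4000 → 3200 → 2500 → 2000 → 1600 → 1250 → 1000 — 3 1/3 stops lower (darker).
Aperture: f/6.3 → f/7.1 → f/8 → f/9 → f/10 → f/11 — 1 2/3 stops narrower (darker).
Net so far: 6 stops darker. Shutter speed: 1/25 → 1/20 → 1/15 → 1/13 → 1/10 → 1/8 → 1/6 → 1/5 → 1/4 → 0.3 → 0.4 → 0.5 → 0.6 → 0.8 → 1 → 1.3 → 1.6 → 2 → 2.5.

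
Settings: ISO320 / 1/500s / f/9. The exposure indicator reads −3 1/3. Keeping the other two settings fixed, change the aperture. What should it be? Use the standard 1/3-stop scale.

Underexposed by 3 1/3 stops → need 3 1/3 stops brighter.
Aperture: f/9 → f/8 → f/7.1 → f/6.3 → f/5.6 → f/5 → f/4.5 → f/4 → f/3.5 → f/3.2 → f/2.8.

f/2.8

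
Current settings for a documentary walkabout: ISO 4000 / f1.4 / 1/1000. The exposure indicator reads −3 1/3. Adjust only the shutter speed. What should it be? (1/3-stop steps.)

1/100s

Underexposed by 3 1/3 stops → need 3 1/3 stops brighter.
Shutter speed: 1/1000 → 1/800 → 1/640 → 1/500 → 1/400 → 1/320 → 1/250 → 1/200 → 1/160 → 1/125 → 1/100.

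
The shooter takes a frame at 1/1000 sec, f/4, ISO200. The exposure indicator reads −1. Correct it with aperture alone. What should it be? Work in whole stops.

f/2.8

Underexposed by 1 stop → need 1 stop brighter.
Aperture: f/4 → f/2.8.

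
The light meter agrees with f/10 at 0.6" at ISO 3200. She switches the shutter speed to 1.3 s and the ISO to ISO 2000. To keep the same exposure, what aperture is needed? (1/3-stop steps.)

f/11

Shutter speed: 0.6 → 0.8 → 1 → 1.3 — 1 stop slower (brighter).
ISO: 3200 → 2500 → 2000 — 2/3 stop lower (darker).
Net change so far: 1/3 stop brighter. Offset with the aperture: f/10 → f/11.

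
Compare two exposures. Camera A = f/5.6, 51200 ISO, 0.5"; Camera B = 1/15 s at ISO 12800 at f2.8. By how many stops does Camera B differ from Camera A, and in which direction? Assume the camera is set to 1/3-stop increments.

Aperture: f/5.6 → f/5 → f/4.5 → f/4 → f/3.5 → f/3.2 → f/2.8 — 2 stops wider (brighter).
Shutter speed: 0.5 → 0.4 → 0.3 → 1/4 → 1/5 → 1/6 → 1/8 → 1/10 → 1/13 → 1/15 — 3 stops faster (darker).
ISO: 51200 → 40000 → 32000 → 25600 → 20000 → 16000 → 12800 — 2 stops lower (darker).
Net: +2 −3 −2 = −3 stops.

3 stops darker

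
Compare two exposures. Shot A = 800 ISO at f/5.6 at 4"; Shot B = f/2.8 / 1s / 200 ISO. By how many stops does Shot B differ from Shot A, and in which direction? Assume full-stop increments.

2 stops darker

Aperture: f/5.6 → f/4 → f/2.8 — 2 stops opened up (brighter).
Shutter speed: 4 → 2 → 1 — 2 stops faster (darker).
ISO: 800 → 400 → 200 — 2 stops dropped (darker).
Net: +2 −2 −2 = −2 stops.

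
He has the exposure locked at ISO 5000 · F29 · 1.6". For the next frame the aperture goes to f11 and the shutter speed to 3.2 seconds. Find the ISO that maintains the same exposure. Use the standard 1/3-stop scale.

Aperture: f/29 → f/25 → f/22 → f/20 → f/18 → f/16 → f/14 → f/13 → f/11 — 2 2/3 stops opened up (brighter).
Shutter speed: 1.6 → 2 → 2.5 → 3.2 — 1 stop slower (brighter).
Net change so far: 3 2/3 stops brighter. Offset with the ISO: 5000 → 4000 → 3200 → 2500 → 2000 → 1600 → 1250 → 1000 → 800 → 640 → 500 → 400.

ISO 400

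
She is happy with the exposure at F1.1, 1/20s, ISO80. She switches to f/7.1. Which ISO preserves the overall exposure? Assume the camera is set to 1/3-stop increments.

Aperture: f/1.1 → f/1.2 → f/1.4 → f/1.6 → f/1.8 → f/2 → f/2.2 → f/2.5 → f/2.8 → f/3.2 → f/3.5 → f/4 → f/4.5 → f/5 → f/5.6 → f/6.3 → f/7.1 — 5 1/3 stops stopped down (darker).
Need 5 1/3 stops brighter from the ISO: 80 → 100 → 125 → 160 → 200 → 250 → 320 → 400 → 500 → 640 → 800 → 1000 → 1250 → 1600 → 2000 → 2500 → 3200.

ISO 3200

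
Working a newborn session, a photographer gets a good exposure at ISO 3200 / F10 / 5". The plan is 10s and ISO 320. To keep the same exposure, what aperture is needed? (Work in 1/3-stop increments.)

Shutter speed: 5 → 6 → 8 → 10 — 1 stop longer (brighter).
ISO: 3200 → 2500 → 2000 → 1600 → 1250 → 1000 → 800 → 640 → 500 → 400 → 320 — 3 1/3 stops dropped (darker).
Net change so far: 2 1/3 stops darker. Offset with the aperture: f/10 → f/9 → f/8 → f/7.1 → f/6.3 → f/5.6 → f/5 → f/4.5.

f/4.5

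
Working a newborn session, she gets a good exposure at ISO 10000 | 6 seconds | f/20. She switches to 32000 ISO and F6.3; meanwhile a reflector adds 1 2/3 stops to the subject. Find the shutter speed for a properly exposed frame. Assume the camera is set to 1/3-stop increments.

Scene light: 1 2/3 stops brighter.
ISO: 10000 → 12800 → 16000 → 20000 → 25600 → 32000 — 1 2/3 stops raised (brighter).
Aperture: f/20 → f/18 → f/16 → f/14 → f/13 → f/11 → f/10 → f/9 → f/8 → f/7.1 → f/6.3 — 3 1/3 stops wider (brighter).
Net so far: 6 2/3 stops brighter. Shutter speed: 6 → 5 → 4 → 3.2 → 2.5 → 2 → 1.6 → 1.3 → 1 → 0.8 → 0.6 → 0.5 → 0.4 → 0.3 → 1/4 → 1/5 → 1/6 → 1/8 → 1/10 → 1/13 → 1/15.

1/15s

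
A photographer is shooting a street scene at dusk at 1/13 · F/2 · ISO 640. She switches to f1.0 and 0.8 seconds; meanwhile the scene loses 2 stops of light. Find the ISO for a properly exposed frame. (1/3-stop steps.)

ISO 64

Scene light: 2 stops darker.
Aperture: f/2 → f/1.8 → f/1.6 → f/1.4 → f/1.2 → f/1.1 → f/1.0 — 2 stops wider (brighter).
Shutter speed: 1/13 → 1/10 → 1/8 → 1/6 → 1/5 → 1/4 → 0.3 → 0.4 → 0.5 → 0.6 → 0.8 — 3 1/3 stops longer (brighter).
Net so far: 3 1/3 stops brighter. ISO: 640 → 500 → 400 → 320 → 250 → 200 → 160 → 125 → 100 → 80 → 64.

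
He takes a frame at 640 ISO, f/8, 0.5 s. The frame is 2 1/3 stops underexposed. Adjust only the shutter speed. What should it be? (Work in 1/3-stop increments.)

Underexposed by 2 1/3 stops → need 2 1/3 stops brighter.
Shutter speed: 0.5 → 0.6 → 0.8 → 1 → 1.3 → 1.6 → 2 → 2.5.

2.5 s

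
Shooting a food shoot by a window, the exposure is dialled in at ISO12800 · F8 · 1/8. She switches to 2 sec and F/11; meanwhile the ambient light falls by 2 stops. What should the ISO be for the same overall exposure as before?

Scene light: 2 stops darker.
Shutter speed: 1/8 → 1/4 → 1/2 → 1 → 2 — 4 stops longer (brighter).
Aperture: f/8 → f/11 — 1 stop narrower (darker).
Net so far: 1 stop brighter. ISO: 12800 → 6400.

ISO 6400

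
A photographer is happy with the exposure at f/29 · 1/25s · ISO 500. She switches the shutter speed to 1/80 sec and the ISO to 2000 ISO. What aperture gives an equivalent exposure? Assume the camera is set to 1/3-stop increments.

Shutter speed: 1/25 → 1/30 → 1/40 → 1/50 → 1/60 → 1/80 — 1 2/3 stops shorter (darker).
ISO: 500 → 640 → 800 → 1000 → 1250 → 1600 → 2000 — 2 stops higher (brighter).
Net change so far: 1/3 stop brighter. Offset with the aperture: f/29 → f/32.

f/32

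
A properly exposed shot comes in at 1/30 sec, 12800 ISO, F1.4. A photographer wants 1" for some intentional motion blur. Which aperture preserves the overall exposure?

f/8

Shutter speed: 1/30 → 1/15 → 1/8 → 1/4 → 1/2 → 1 — 5 stops slower (brighter).
Need 5 stops darker from the aperture: f/1.4 → f/2 → f/2.8 → f/4 → f/5.6 → f/8.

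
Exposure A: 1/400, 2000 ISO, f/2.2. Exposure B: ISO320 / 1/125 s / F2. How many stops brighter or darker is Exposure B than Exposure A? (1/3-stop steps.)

2/3 stop darker

Aperture: f/2.2 → f/2 — 1/3 stop opened up (brighter).
Shutter speed: 1/400 → 1/320 → 1/250 → 1/200 → 1/160 → 1/125 — 1 2/3 stops longer (brighter).
ISO: 2000 → 1600 → 1250 → 1000 → 800 → 640 → 500 → 400 → 320 — 2 2/3 stops lower (darker).
Net: +1/3 +1 2/3 −2 2/3 = −2/3 stops.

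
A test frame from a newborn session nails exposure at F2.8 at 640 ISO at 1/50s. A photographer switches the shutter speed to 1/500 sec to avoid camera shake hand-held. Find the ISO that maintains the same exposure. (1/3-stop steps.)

ISO 6400

Shutter speed: 1/50 → 1/60 → 1/80 → 1/100 → 1/125 → 1/160 → 1/200 → 1/250 → 1/320 → 1/400 → 1/500 — 3 1/3 stops faster (darker).
Need 3 1/3 stops brighter from the ISO: 640 → 800 → 1000 → 1250 → 1600 → 2000 → 2500 → 3200 → 4000 → 5000 → 6400.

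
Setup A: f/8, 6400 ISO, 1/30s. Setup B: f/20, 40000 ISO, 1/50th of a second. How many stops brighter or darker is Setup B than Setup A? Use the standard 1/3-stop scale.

2/3 stop darker

Aperture: f/8 → f/9 → f/10 → f/11 → f/13 → f/14 → f/16 → f/18 → f/20 — 2 2/3 stops stopped down (darker).
Shutter speed: 1/30 → 1/40 → 1/50 — 2/3 stop shorter (darker).
ISO: 6400 → 8000 → 10000 → 12800 → 16000 → 20000 → 25600 → 32000 → 40000 — 2 2/3 stops raised (brighter).
Net: −2 2/3 −2/3 +2 2/3 = −2/3 stops.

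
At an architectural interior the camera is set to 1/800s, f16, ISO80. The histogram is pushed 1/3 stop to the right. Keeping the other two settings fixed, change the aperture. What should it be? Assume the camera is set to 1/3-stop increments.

Overexposed by 1/3 stop → need 1/3 stop darker.
Aperture: f/16 → f/18.

f/18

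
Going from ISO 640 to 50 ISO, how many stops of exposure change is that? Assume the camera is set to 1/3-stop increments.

3 2/3 stops

640 → 500 → 400 → 320 → 250 → 200 → 160 → 125 → 100 → 80 → 64 → 50 — count the steps: 11 third-stops = 3 2/3 stops.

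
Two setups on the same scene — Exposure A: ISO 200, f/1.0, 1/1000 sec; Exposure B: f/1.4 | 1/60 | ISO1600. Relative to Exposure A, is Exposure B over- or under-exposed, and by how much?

6 stops brighter

Aperture: f/1.0 → f/1.4 — 1 stop smaller aperture (darker).
Shutter speed: 1/1000 → 1/500 → 1/250 → 1/125 → 1/60 — 4 stops slower (brighter).
ISO: 200 → 400 → 800 → 1600 — 3 stops raised (brighter).
Net: −1 +4 +3 = +6 stops.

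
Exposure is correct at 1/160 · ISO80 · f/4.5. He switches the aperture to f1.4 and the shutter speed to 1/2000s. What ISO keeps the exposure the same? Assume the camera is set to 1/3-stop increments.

Aperture: f/4.5 → f/4 → f/3.5 → f/3.2 → f/2.8 → f/2.5 → f/2.2 → f/2 → f/1.8 → f/1.6 → f/1.4 — 3 1/3 stops wider (brighter).
Shutter speed: 1/160 → 1/200 → 1/250 → 1/320 → 1/400 → 1/500 → 1/640 → 1/800 → 1/1000 → 1/1250 → 1/1600 → 1/2000 — 3 2/3 stops shorter (darker).
Net change so far: 1/3 stop darker. Offset with the ISO: 80 → 100.

ISO 100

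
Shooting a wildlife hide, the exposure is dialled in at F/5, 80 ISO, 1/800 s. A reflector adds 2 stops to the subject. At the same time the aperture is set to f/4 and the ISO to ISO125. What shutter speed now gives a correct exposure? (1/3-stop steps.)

1/8000s

Scene light: 2 stops brighter.
Aperture: f/5 → f/4.5 → f/4 — 2/3 stop wider (brighter).
ISO: 80 → 100 → 125 — 2/3 stop higher (brighter).
Net so far: 3 1/3 stops brighter. Shutter speed: 1/800 → 1/1000 → 1/1250 → 1/1600 → 1/2000 → 1/2500 → 1/3200 → 1/4000 → 1/5000 → 1/6400 → 1/8000.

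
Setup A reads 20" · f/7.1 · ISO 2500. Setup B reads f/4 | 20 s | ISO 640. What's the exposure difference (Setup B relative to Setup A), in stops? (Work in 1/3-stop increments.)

1/3 stop darker

Aperture: f/7.1 → f/6.3 → f/5.6 → f/5 → f/4.5 → f/4 — 1 2/3 stops wider (brighter).
Shutter speed: unchanged.
ISO: 2500 → 2000 → 1600 → 1250 → 1000 → 800 → 640 — 2 stops dropped (darker).
Net: +1 2/3 −2 = −1/3 stops.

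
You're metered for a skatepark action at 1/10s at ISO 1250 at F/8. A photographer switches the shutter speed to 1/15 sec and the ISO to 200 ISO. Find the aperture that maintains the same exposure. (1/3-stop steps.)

f/2.5

Shutter speed: 1/10 → 1/13 → 1/15 — 2/3 stop shorter (darker).
ISO: 1250 → 1000 → 800 → 640 → 500 → 400 → 320 → 250 → 200 — 2 2/3 stops dropped (darker).
Net change so far: 3 1/3 stops darker. Offset with the aperture: f/8 → f/7.1 → f/6.3 → f/5.6 → f/5 → f/4.5 → f/4 → f/3.5 → f/3.2 → f/2.8 → f/2.5.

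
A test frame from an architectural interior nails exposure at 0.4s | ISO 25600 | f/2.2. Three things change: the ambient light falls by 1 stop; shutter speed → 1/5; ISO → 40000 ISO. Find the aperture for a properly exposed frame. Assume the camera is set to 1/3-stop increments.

Scene light: 1 stop darker.
Shutter speed: 0.4 → 0.3 → 1/4 → 1/5 — 1 stop faster (darker).
ISO: 25600 → 32000 → 40000 — 2/3 stop raised (brighter).
Net so far: 1 1/3 stops darker. Aperture: f/2.2 → f/2 → f/1.8 → f/1.6 → f/1.4.

f/1.4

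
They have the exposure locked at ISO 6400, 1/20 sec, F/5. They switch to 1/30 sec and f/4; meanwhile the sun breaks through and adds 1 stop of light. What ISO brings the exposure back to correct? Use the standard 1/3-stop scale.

ISO 3200

Scene light: 1 stop brighter.
Shutter speed: 1/20 → 1/25 → 1/30 — 2/3 stop shorter (darker).
Aperture: f/5 → f/4.5 → f/4 — 2/3 stop larger aperture (brighter).
Net so far: 1 stop brighter. ISO: 6400 → 5000 → 4000 → 3200.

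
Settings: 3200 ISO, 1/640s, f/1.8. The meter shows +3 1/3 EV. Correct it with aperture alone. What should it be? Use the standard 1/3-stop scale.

Overexposed by 3 1/3 stops → need 3 1/3 stops darker.
Aperture: f/1.8 → f/2 → f/2.2 → f/2.5 → f/2.8 → f/3.2 → f/3.5 → f/4 → f/4.5 → f/5 → f/5.6.

f/5.6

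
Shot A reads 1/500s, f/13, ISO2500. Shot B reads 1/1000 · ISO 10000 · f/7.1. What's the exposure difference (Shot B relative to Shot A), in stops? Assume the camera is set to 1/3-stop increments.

Aperture: f/13 → f/11 → f/10 → f/9 → f/8 → f/7.1 — 1 2/3 stops wider (brighter).
Shutter speed: 1/500 → 1/640 → 1/800 → 1/1000 — 1 stop faster (darker).
ISO: 2500 → 3200 → 4000 → 5000 → 6400 → 8000 → 10000 — 2 stops raised (brighter).
Net: +1 2/3 −1 +2 = +2 2/3 stops.

2 2/3 stops brighter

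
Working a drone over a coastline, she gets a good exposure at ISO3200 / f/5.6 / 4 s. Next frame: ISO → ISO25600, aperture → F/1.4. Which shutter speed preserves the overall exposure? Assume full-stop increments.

ISO: 3200 → 6400 → 12800 → 25600 — 3 stops raised (brighter).
Aperture: f/5.6 → f/4 → f/2.8 → f/2 → f/1.4 — 4 stops larger aperture (brighter).
Net change so far: 7 stops brighter. Offset with the shutter speed: 4 → 2 → 1 → 1/2 → 1/4 → 1/8 → 1/15 → 1/30.

1/30s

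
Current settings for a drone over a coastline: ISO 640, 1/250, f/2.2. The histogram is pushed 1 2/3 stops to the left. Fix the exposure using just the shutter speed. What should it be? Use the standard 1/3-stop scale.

1/80s

Underexposed by 1 2/3 stops → need 1 2/3 stops brighter.
Shutter speed: 1/250 → 1/200 → 1/160 → 1/125 → 1/100 → 1/80.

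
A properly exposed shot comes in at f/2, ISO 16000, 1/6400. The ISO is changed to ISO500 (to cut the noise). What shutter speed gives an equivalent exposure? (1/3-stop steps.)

ISO: 16000 → 12800 → 10000 → 8000 → 6400 → 5000 → 4000 → 3200 → 2500 → 2000 → 1600 → 1250 → 1000 → 800 → 640 → 500 — 5 stops dropped (darker).
Need 5 stops brighter from the shutter speed: 1/6400 → 1/5000 → 1/4000 → 1/3200 → 1/2500 → 1/2000 → 1/1600 → 1/1250 → 1/1000 → 1/800 → 1/640 → 1/500 → 1/400 → 1/320 → 1/250 → 1/200.

1/200s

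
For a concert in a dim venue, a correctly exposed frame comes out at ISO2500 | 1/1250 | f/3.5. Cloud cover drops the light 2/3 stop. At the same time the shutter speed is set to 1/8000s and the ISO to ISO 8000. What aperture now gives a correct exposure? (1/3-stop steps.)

f/2

Scene light: 2/3 stop darker.
Shutter speed: 1/1250 → 1/1600 → 1/2000 → 1/2500 → 1/3200 → 1/4000 → 1/5000 → 1/6400 → 1/8000 — 2 2/3 stops shorter (darker).
ISO: 2500 → 3200 → 4000 → 5000 → 6400 → 8000 — 1 2/3 stops higher (brighter).
Net so far: 1 2/3 stops darker. Aperture: f/3.5 → f/3.2 → f/2.8 → f/2.5 → f/2.2 → f/2.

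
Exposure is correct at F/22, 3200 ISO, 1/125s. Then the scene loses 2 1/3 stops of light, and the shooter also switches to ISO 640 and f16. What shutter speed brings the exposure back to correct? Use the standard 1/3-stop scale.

1/10s

Scene light: 2 1/3 stops darker.
ISO: 3200 → 2500 → 2000 → 1600 → 1250 → 1000 → 800 → 640 — 2 1/3 stops dropped (darker).
Aperture: f/22 → f/20 → f/18 → f/16 — 1 stop opened up (brighter).
Net so far: 3 2/3 stops darker. Shutter speed: 1/125 → 1/100 → 1/80 → 1/60 → 1/50 → 1/40 → 1/30 → 1/25 → 1/20 → 1/15 → 1/13 → 1/10.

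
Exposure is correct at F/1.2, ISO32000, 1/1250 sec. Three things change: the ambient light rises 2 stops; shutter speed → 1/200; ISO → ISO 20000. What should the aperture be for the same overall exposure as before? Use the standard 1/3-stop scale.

Scene light: 2 stops brighter.
Shutter speed: 1/1250 → 1/1000 → 1/800 → 1/640 → 1/500 → 1/400 → 1/320 → 1/250 → 1/200 — 2 2/3 stops slower (brighter).
ISO: 32000 → 25600 → 20000 — 2/3 stop lower (darker).
Net so far: 4 stops brighter. Aperture: f/1.2 → f/1.4 → f/1.6 → f/1.8 → f/2 → f/2.2 → f/2.5 → f/2.8 → f/3.2 → f/3.5 → f/4 → f/4.5 → f/5.

f/5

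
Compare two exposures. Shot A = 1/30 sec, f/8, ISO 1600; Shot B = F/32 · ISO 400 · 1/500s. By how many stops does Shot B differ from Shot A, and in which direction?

Aperture: f/8 → f/11 → f/16 → f/22 → f/32 — 4 stops narrower (darker).
Shutter speed: 1/30 → 1/60 → 1/125 → 1/250 → 1/500 — 4 stops faster (darker).
ISO: 1600 → 800 → 400 — 2 stops lower (darker).
Net: −4 −4 −2 = −10 stops.

10 stops darker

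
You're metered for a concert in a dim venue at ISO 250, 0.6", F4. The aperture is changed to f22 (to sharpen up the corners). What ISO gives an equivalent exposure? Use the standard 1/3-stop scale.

Aperture: f/4 → f/4.5 → f/5 → f/5.6 → f/6.3 → f/7.1 → f/8 → f/9 → f/10 → f/11 → f/13 → f/14 → f/16 → f/18 → f/20 → f/22 — 5 stops smaller aperture (darker).
Need 5 stops brighter from the ISO: 250 → 320 → 400 → 500 → 640 → 800 → 1000 → 1250 → 1600 → 2000 → 2500 → 3200 → 4000 → 5000 → 6400 → 8000.

ISO 8000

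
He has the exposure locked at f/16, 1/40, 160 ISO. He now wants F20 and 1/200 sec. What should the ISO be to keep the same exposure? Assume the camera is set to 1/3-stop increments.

ISO 1250

Aperture: f/16 → f/18 → f/20 — 2/3 stop narrower (darker).
Shutter speed: 1/40 → 1/50 → 1/60 → 1/80 → 1/100 → 1/125 → 1/160 → 1/200 — 2 1/3 stops faster (darker).
Net change so far: 3 stops darker. Offset with the ISO: 160 → 200 → 250 → 320 → 400 → 500 → 640 → 800 → 1000 → 1250.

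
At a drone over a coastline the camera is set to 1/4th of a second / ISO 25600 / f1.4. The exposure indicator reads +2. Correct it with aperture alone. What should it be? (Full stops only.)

Overexposed by 2 stops → need 2 stops darker.
Aperture: f/1.4 → f/2 → f/2.8.

f/2.8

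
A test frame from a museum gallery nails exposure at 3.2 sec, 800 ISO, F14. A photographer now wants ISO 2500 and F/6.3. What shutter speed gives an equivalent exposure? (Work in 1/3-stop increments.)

ISO: 800 → 1000 → 1250 → 1600 → 2000 → 2500 — 1 2/3 stops higher (brighter).
Aperture: f/14 → f/13 → f/11 → f/10 → f/9 → f/8 → f/7.1 → f/6.3 — 2 1/3 stops wider (brighter).
Net change so far: 4 stops brighter. Offset with the shutter speed: 3.2 → 2.5 → 2 → 1.6 → 1.3 → 1 → 0.8 → 0.6 → 0.5 → 0.4 → 0.3 → 1/4 → 1/5.

1/5s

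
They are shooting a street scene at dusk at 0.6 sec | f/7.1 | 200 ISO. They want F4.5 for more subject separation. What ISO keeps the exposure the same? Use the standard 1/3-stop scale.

Aperture: f/7.1 → f/6.3 → f/5.6 → f/5 → f/4.5 — 1 1/3 stops opened up (brighter).
Need 1 1/3 stops darker from the ISO: 200 → 160 → 125 → 100 → 80.

ISO 80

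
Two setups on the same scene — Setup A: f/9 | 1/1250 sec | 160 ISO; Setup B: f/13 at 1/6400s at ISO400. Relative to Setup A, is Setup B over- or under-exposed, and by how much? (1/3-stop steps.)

2 stops darker

Aperture: f/9 → f/10 → f/11 → f/13 — 1 stop stopped down (darker).
Shutter speed: 1/1250 → 1/1600 → 1/2000 → 1/2500 → 1/3200 → 1/4000 → 1/5000 → 1/6400 — 2 1/3 stops faster (darker).
ISO: 160 → 200 → 250 → 320 → 400 — 1 1/3 stops raised (brighter).
Net: −1 −2 1/3 +1 1/3 = −2 stops.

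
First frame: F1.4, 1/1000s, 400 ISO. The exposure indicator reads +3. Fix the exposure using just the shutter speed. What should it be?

1/8000s

Overexposed by 3 stops → need 3 stops darker.
Shutter speed: 1/1000 → 1/2000 → 1/4000 → 1/8000.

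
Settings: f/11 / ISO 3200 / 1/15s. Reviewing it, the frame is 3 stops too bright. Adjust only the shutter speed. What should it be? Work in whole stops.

1/125s

Overexposed by 3 stops → need 3 stops darker.
Shutter speed: 1/15 → 1/30 → 1/60 → 1/125.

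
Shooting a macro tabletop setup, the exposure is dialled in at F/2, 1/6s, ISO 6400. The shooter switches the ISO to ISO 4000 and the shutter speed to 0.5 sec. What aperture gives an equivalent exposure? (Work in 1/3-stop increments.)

ISO: 6400 → 5000 → 4000 — 2/3 stop dropped (darker).
Shutter speed: 1/6 → 1/5 → 1/4 → 0.3 → 0.4 → 0.5 — 1 2/3 stops longer (brighter).
Net change so far: 1 stop brighter. Offset with the aperture: f/2 → f/2.2 → f/2.5 → f/2.8.

f/2.8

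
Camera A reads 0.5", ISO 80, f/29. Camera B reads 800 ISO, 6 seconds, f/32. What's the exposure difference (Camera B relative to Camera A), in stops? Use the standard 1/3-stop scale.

Aperture: f/29 → f/32 — 1/3 stop stopped down (darker).
Shutter speed: 0.5 → 0.6 → 0.8 → 1 → 1.3 → 1.6 → 2 → 2.5 → 3.2 → 4 → 5 → 6 — 3 2/3 stops longer (brighter).
ISO: 80 → 100 → 125 → 160 → 200 → 250 → 320 → 400 → 500 → 640 → 800 — 3 1/3 stops higher (brighter).
Net: −1/3 +3 2/3 +3 1/3 = +6 2/3 stops.

6 2/3 stops brighter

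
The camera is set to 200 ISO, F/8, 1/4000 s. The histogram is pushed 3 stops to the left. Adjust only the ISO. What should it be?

ISO 1600

Underexposed by 3 stops → need 3 stops brighter.
ISO: 200 → 400 → 800 → 1600.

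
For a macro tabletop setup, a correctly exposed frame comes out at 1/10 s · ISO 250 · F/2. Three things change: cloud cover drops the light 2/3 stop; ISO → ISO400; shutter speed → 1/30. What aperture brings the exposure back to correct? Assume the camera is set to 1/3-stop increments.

f/1.1

Scene light: 2/3 stop darker.
ISO: 250 → 320 → 400 — 2/3 stop raised (brighter).
Shutter speed: 1/10 → 1/13 → 1/15 → 1/20 → 1/25 → 1/30 — 1 2/3 stops shorter (darker).
Net so far: 1 2/3 stops darker. Aperture: f/2 → f/1.8 → f/1.6 → f/1.4 → f/1.2 → f/1.1.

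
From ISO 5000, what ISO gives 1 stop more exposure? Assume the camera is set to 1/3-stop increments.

ISO: 5000 → 6400 → 8000 → 10000 — 1 stop higher (brighter).

ISO 10000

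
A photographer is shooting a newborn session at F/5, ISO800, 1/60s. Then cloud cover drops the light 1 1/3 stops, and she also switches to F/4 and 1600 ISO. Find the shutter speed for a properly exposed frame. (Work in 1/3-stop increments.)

Scene light: 1 1/3 stops darker.
Aperture: f/5 → f/4.5 → f/4 — 2/3 stop opened up (brighter).
ISO: 800 → 1000 → 1250 → 1600 — 1 stop raised (brighter).
Net so far: 1/3 stop brighter. Shutter speed: 1/60 → 1/80.

1/80s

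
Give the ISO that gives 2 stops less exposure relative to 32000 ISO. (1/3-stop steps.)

ISO: 32000 → 25600 → 20000 → 16000 → 12800 → 10000 → 8000 — 2 stops lower (darker).

ISO 8000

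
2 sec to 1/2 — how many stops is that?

2 stops

2 → 1 → 1/2 — count the steps: 2 stops.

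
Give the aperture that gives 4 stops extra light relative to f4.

Aperture: f/4 → f/2.8 → f/2 → f/1.4 → f/1.0 — 4 stops opened up (brighter).

f/1.0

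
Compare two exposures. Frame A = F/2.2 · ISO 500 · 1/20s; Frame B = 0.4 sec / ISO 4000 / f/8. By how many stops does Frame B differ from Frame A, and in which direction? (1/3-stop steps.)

Aperture: f/2.2 → f/2.5 → f/2.8 → f/3.2 → f/3.5 → f/4 → f/4.5 → f/5 → f/5.6 → f/6.3 → f/7.1 → f/8 — 3 2/3 stops stopped down (darker).
Shutter speed: 1/20 → 1/15 → 1/13 → 1/10 → 1/8 → 1/6 → 1/5 → 1/4 → 0.3 → 0.4 — 3 stops longer (brighter).
ISO: 500 → 640 → 800 → 1000 → 1250 → 1600 → 2000 → 2500 → 3200 → 4000 — 3 stops raised (brighter).
Net: −3 2/3 +3 +3 = +2 1/3 stops.

2 1/3 stops brighter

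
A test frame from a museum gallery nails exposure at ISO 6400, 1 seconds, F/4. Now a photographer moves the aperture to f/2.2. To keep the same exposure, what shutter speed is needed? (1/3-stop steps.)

0.3 s

Aperture: f/4 → f/3.5 → f/3.2 → f/2.8 → f/2.5 → f/2.2 — 1 2/3 stops larger aperture (brighter).
Need 1 2/3 stops darker from the shutter speed: 1 → 0.8 → 0.6 → 0.5 → 0.4 → 0.3.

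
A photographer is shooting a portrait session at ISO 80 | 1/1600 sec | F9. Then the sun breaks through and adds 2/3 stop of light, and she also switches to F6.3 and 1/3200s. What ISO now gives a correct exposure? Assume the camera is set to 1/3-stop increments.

Scene light: 2/3 stop brighter.
Aperture: f/9 → f/8 → f/7.1 → f/6.3 — 1 stop opened up (brighter).
Shutter speed: 1/1600 → 1/2000 → 1/2500 → 1/3200 — 1 stop shorter (darker).
Net so far: 2/3 stop brighter. ISO: 80 → 64 → 50.

ISO 50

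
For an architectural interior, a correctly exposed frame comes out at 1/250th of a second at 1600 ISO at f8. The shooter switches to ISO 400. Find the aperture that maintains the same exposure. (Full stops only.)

f/4

ISO: 1600 → 800 → 400 — 2 stops lower (darker).
Need 2 stops brighter from the aperture: f/8 → f/5.6 → f/4.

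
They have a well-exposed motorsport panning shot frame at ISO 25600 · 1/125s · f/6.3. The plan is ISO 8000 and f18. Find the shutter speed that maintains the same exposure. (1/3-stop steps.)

ISO: 25600 → 20000 → 16000 → 12800 → 10000 → 8000 — 1 2/3 stops dropped (darker).
Aperture: f/6.3 → f/7.1 → f/8 → f/9 → f/10 → f/11 → f/13 → f/14 → f/16 → f/18 — 3 stops stopped down (darker).
Net change so far: 4 2/3 stops darker. Offset with the shutter speed: 1/125 → 1/100 → 1/80 → 1/60 → 1/50 → 1/40 → 1/30 → 1/25 → 1/20 → 1/15 → 1/13 → 1/10 → 1/8 → 1/6 → 1/5.

1/5s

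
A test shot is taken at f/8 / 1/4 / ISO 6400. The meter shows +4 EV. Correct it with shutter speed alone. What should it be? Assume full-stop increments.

Overexposed by 4 stops → need 4 stops darker.
Shutter speed: 1/4 → 1/8 → 1/15 → 1/30 → 1/60.

1/60s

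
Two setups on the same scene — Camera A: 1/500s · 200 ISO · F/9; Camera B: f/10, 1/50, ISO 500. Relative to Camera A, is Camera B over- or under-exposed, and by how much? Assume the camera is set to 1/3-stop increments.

4 1/3 stops brighter

Aperture: f/9 → f/10 — 1/3 stop narrower (darker).
Shutter speed: 1/500 → 1/400 → 1/320 → 1/250 → 1/200 → 1/160 → 1/125 → 1/100 → 1/80 → 1/60 → 1/50 — 3 1/3 stops longer (brighter).
ISO: 200 → 250 → 320 → 400 → 500 — 1 1/3 stops raised (brighter).
Net: −1/3 +3 1/3 +1 1/3 = +4 1/3 stops.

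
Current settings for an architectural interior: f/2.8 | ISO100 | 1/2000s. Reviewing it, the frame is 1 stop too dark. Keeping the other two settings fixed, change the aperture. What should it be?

Underexposed by 1 stop → need 1 stop brighter.
Aperture: f/2.8 → f/2.

f/2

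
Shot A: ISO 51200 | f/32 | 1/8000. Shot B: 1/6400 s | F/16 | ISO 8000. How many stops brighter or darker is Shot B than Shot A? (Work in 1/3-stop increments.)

1/3 stop darker

Aperture: f/32 → f/29 → f/25 → f/22 → f/20 → f/18 → f/16 — 2 stops wider (brighter).
Shutter speed: 1/8000 → 1/6400 — 1/3 stop longer (brighter).
ISO: 51200 → 40000 → 32000 → 25600 → 20000 → 16000 → 12800 → 10000 → 8000 — 2 2/3 stops lower (darker).
Net: +2 +1/3 −2 2/3 = −1/3 stops.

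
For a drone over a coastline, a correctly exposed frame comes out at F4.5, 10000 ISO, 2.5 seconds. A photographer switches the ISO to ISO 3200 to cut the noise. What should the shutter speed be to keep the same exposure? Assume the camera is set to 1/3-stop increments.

8 s

ISO: 10000 → 8000 → 6400 → 5000 → 4000 → 3200 — 1 2/3 stops lower (darker).
Need 1 2/3 stops brighter from the shutter speed: 2.5 → 3.2 → 4 → 5 → 6 → 8.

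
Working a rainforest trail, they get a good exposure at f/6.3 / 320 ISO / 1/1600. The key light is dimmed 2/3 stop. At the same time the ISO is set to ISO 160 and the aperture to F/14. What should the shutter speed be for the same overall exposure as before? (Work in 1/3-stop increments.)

1/100s

Scene light: 2/3 stop darker.
ISO: 320 → 250 → 200 → 160 — 1 stop dropped (darker).
Aperture: f/6.3 → f/7.1 → f/8 → f/9 → f/10 → f/11 → f/13 → f/14 — 2 1/3 stops stopped down (darker).
Net so far: 4 stops darker. Shutter speed: 1/1600 → 1/1250 → 1/1000 → 1/800 → 1/640 → 1/500 → 1/400 → 1/320 → 1/250 → 1/200 → 1/160 → 1/125 → 1/100.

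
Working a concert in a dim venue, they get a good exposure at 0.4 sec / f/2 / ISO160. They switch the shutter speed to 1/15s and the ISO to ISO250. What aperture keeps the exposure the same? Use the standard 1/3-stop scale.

Shutter speed: 0.4 → 0.3 → 1/4 → 1/5 → 1/6 → 1/8 → 1/10 → 1/13 → 1/15 — 2 2/3 stops shorter (darker).
ISO: 160 → 200 → 250 — 2/3 stop raised (brighter).
Net change so far: 2 stops darker. Offset with the aperture: f/2 → f/1.8 → f/1.6 → f/1.4 → f/1.2 → f/1.1 → f/1.0.

f/1.0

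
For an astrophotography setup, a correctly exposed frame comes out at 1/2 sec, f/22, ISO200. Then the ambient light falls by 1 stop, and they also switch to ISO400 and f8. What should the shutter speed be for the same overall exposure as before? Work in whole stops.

Scene light: 1 stop darker.
ISO: 200 → 400 — 1 stop higher (brighter).
Aperture: f/22 → f/16 → f/11 → f/8 — 3 stops larger aperture (brighter).
Net so far: 3 stops brighter. Shutter speed: 1/2 → 1/4 → 1/8 → 1/15.

1/15s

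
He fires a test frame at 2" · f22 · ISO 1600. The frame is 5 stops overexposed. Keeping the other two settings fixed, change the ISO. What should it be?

ISO 50

Overexposed by 5 stops → need 5 stops darker.
ISO: 1600 → 800 → 400 → 200 → 100 → 50.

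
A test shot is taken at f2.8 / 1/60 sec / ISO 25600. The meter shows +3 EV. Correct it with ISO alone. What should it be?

ISO 3200

Overexposed by 3 stops → need 3 stops darker.
ISO: 25600 → 12800 → 6400 → 3200.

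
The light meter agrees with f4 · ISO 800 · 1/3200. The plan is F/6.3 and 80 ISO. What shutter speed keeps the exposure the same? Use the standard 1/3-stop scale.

1/125s

Aperture: f/4 → f/4.5 → f/5 → f/5.6 → f/6.3 — 1 1/3 stops narrower (darker).
ISO: 800 → 640 → 500 → 400 → 320 → 250 → 200 → 160 → 125 → 100 → 80 — 3 1/3 stops dropped (darker).
Net change so far: 4 2/3 stops darker. Offset with the shutter speed: 1/3200 → 1/2500 → 1/2000 → 1/1600 → 1/1250 → 1/1000 → 1/800 → 1/640 → 1/500 → 1/400 → 1/320 → 1/250 → 1/200 → 1/160 → 1/125.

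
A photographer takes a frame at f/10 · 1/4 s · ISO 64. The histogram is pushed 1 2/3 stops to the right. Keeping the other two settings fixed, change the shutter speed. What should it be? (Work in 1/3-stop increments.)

1/13s

Overexposed by 1 2/3 stops → need 1 2/3 stops darker.
Shutter speed: 1/4 → 1/5 → 1/6 → 1/8 → 1/10 → 1/13.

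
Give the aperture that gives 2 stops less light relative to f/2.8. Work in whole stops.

f/5.6

Aperture: f/2.8 → f/4 → f/5.6 — 2 stops narrower (darker).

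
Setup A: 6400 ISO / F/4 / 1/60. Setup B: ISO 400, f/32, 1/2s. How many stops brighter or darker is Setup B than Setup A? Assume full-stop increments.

5 stops darker

Aperture: f/4 → f/5.6 → f/8 → f/11 → f/16 → f/22 → f/32 — 6 stops stopped down (darker).
Shutter speed: 1/60 → 1/30 → 1/15 → 1/8 → 1/4 → 1/2 — 5 stops longer (brighter).
ISO: 6400 → 3200 → 1600 → 800 → 400 — 4 stops lower (darker).
Net: −6 +5 −4 = −5 stops.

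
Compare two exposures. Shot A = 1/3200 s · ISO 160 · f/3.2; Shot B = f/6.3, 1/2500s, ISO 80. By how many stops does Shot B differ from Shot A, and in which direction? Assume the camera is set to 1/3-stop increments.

2 2/3 stops darker

Aperture: f/3.2 → f/3.5 → f/4 → f/4.5 → f/5 → f/5.6 → f/6.3 — 2 stops stopped down (darker).
Shutter speed: 1/3200 → 1/2500 — 1/3 stop slower (brighter).
ISO: 160 → 125 → 100 → 80 — 1 stop lower (darker).
Net: −2 +1/3 −1 = −2 2/3 stops.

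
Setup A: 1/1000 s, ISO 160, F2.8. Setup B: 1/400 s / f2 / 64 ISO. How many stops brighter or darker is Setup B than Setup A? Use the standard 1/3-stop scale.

1 stop brighter

Aperture: f/2.8 → f/2.5 → f/2.2 → f/2 — 1 stop larger aperture (brighter).
Shutter speed: 1/1000 → 1/800 → 1/640 → 1/500 → 1/400 — 1 1/3 stops longer (brighter).
ISO: 160 → 125 → 100 → 80 → 64 — 1 1/3 stops lower (darker).
Net: +1 +1 1/3 −1 1/3 = +1 stop.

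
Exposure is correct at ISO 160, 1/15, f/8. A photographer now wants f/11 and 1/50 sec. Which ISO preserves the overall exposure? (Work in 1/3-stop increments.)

Aperture: f/8 → f/9 → f/10 → f/11 — 1 stop smaller aperture (darker).
Shutter speed: 1/15 → 1/20 → 1/25 → 1/30 → 1/40 → 1/50 — 1 2/3 stops faster (darker).
Net change so far: 2 2/3 stops darker. Offset with the ISO: 160 → 200 → 250 → 320 → 400 → 500 → 640 → 800 → 1000.

ISO 1000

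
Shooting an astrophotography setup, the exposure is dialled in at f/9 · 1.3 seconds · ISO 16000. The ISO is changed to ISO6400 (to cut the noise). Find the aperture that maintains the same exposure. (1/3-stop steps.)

f/5.6

ISO: 16000 → 12800 → 10000 → 8000 → 6400 — 1 1/3 stops lower (darker).
Need 1 1/3 stops brighter from the aperture: f/9 → f/8 → f/7.1 → f/6.3 → f/5.6.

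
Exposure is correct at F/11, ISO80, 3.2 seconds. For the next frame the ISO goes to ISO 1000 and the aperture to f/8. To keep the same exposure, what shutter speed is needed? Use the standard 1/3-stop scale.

ISO: 80 → 100 → 125 → 160 → 200 → 250 → 320 → 400 → 500 → 640 → 800 → 1000 — 3 2/3 stops raised (brighter).
Aperture: f/11 → f/10 → f/9 → f/8 — 1 stop wider (brighter).
Net change so far: 4 2/3 stops brighter. Offset with the shutter speed: 3.2 → 2.5 → 2 → 1.6 → 1.3 → 1 → 0.8 → 0.6 → 0.5 → 0.4 → 0.3 → 1/4 → 1/5 → 1/6 → 1/8.

1/8s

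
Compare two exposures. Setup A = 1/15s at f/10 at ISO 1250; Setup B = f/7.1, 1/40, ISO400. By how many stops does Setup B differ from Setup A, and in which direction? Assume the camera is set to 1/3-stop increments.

Aperture: f/10 → f/9 → f/8 → f/7.1 — 1 stop wider (brighter).
Shutter speed: 1/15 → 1/20 → 1/25 → 1/30 → 1/40 — 1 1/3 stops faster (darker).
ISO: 1250 → 1000 → 800 → 640 → 500 → 400 — 1 2/3 stops dropped (darker).
Net: +1 −1 1/3 −1 2/3 = −2 stops.

2 stops darker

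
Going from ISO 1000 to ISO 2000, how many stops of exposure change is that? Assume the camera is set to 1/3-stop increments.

1000 → 1250 → 1600 → 2000 — count the steps: 3 third-stops = 1 stop.

1 stop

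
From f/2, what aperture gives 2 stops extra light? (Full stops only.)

f/1.0

Aperture: f/2 → f/1.4 → f/1.0 — 2 stops wider (brighter).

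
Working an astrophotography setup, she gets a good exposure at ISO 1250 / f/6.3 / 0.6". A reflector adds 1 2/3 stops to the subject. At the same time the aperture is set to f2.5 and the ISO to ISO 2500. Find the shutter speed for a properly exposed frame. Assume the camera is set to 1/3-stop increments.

1/60s

Scene light: 1 2/3 stops brighter.
Aperture: f/6.3 → f/5.6 → f/5 → f/4.5 → f/4 → f/3.5 → f/3.2 → f/2.8 → f/2.5 — 2 2/3 stops larger aperture (brighter).
ISO: 1250 → 1600 → 2000 → 2500 — 1 stop raised (brighter).
Net so far: 5 1/3 stops brighter. Shutter speed: 0.6 → 0.5 → 0.4 → 0.3 → 1/4 → 1/5 → 1/6 → 1/8 → 1/10 → 1/13 → 1/15 → 1/20 → 1/25 → 1/30 → 1/40 → 1/50 → 1/60.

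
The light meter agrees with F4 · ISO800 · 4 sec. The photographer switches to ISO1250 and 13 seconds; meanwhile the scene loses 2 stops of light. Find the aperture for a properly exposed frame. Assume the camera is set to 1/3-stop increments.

Scene light: 2 stops darker.
ISO: 800 → 1000 → 1250 — 2/3 stop raised (brighter).
Shutter speed: 4 → 5 → 6 → 8 → 10 → 13 — 1 2/3 stops slower (brighter).
Net so far: 1/3 stop brighter. Aperture: f/4 → f/4.5.

f/4.5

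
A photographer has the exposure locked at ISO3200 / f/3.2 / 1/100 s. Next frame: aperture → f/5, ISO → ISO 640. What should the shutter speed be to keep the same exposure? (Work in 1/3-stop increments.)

Aperture: f/3.2 → f/3.5 → f/4 → f/4.5 → f/5 — 1 1/3 stops stopped down (darker).
ISO: 3200 → 2500 → 2000 → 1600 → 1250 → 1000 → 800 → 640 — 2 1/3 stops dropped (darker).
Net change so far: 3 2/3 stops darker. Offset with the shutter speed: 1/100 → 1/80 → 1/60 → 1/50 → 1/40 → 1/30 → 1/25 → 1/20 → 1/15 → 1/13 → 1/10 → 1/8.

1/8s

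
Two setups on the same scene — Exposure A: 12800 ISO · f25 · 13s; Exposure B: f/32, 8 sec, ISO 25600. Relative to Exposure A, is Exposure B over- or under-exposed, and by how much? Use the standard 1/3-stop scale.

1/3 stop darker

Aperture: f/25 → f/29 → f/32 — 2/3 stop stopped down (darker).
Shutter speed: 13 → 10 → 8 — 2/3 stop shorter (darker).
ISO: 12800 → 16000 → 20000 → 25600 — 1 stop higher (brighter).
Net: −2/3 −2/3 +1 = −1/3 stops.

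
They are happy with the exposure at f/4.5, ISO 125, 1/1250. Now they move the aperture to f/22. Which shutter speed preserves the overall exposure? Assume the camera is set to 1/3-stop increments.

1/50s

Aperture: f/4.5 → f/5 → f/5.6 → f/6.3 → f/7.1 → f/8 → f/9 → f/10 → f/11 → f/13 → f/14 → f/16 → f/18 → f/20 → f/22 — 4 2/3 stops stopped down (darker).
Need 4 2/3 stops brighter from the shutter speed: 1/1250 → 1/1000 → 1/800 → 1/640 → 1/500 → 1/400 → 1/320 → 1/250 → 1/200 → 1/160 → 1/125 → 1/100 → 1/80 → 1/60 → 1/50.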